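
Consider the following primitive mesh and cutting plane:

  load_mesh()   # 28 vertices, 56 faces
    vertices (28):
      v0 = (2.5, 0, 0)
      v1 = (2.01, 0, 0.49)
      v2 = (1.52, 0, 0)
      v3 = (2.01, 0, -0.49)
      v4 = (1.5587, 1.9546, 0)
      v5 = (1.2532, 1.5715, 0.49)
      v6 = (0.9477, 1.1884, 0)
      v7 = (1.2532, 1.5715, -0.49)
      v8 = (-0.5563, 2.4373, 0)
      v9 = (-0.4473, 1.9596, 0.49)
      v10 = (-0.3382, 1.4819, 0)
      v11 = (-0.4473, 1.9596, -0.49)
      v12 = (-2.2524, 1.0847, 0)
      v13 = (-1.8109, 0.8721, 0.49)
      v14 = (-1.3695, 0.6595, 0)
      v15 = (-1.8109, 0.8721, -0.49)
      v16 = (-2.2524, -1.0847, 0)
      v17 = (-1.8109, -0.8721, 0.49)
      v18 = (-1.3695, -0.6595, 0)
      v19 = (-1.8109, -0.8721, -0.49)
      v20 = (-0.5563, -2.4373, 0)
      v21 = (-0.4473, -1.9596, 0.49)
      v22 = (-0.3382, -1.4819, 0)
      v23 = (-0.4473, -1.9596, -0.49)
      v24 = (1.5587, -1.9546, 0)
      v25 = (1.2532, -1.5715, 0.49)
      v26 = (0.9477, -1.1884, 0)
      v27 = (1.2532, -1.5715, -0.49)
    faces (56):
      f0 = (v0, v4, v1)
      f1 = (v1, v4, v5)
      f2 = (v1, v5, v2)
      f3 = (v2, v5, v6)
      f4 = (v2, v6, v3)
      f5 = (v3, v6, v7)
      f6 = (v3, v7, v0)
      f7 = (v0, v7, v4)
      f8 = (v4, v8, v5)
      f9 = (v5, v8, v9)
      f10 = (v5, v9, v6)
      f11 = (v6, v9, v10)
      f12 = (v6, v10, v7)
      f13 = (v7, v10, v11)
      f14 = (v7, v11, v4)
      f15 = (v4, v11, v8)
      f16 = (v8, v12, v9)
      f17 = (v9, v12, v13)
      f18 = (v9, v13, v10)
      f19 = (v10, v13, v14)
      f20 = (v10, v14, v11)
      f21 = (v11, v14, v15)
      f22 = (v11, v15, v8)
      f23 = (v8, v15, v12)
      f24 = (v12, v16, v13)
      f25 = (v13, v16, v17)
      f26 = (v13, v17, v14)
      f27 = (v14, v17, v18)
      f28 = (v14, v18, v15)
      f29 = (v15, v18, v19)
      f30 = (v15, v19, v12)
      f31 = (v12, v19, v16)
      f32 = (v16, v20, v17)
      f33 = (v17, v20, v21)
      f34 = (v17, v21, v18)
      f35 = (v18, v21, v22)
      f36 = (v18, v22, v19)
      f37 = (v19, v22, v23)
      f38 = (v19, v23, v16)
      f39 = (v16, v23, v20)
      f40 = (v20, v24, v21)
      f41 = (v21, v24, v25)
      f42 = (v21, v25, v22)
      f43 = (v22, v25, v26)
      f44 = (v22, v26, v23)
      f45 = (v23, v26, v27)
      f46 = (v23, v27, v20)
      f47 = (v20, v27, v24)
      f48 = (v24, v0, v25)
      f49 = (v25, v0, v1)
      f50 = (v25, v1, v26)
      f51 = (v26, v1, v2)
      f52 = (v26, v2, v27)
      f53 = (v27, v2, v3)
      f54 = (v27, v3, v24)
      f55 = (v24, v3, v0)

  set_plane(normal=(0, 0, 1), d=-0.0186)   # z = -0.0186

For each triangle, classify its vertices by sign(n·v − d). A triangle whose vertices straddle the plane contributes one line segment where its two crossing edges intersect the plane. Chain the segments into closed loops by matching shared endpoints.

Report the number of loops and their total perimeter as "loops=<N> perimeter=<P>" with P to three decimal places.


Straddling triangles (28 of 56):
  (v2,v6,v3) [++-] → (0.988024, 1.14329, -0.0186)–(1.5386, 0, -0.0186)  len=1.2690
  (v3,v6,v7) [-+-] → (0.988024, 1.14329, -0.0186)–(0.959297, 1.20294, -0.0186)  len=0.0662
  (v3,v7,v0) [--+] → (2.45267, 0.0596529, -0.0186)–(2.4814, 0, -0.0186)  len=0.0662
  (v0,v7,v4) [+-+] → (2.45267, 0.0596529, -0.0186)–(1.5471, 1.94006, -0.0186)  len=2.0871
  (v6,v10,v7) [++-] → (-0.277792, 1.4853, -0.0186)–(0.959297, 1.20294, -0.0186)  len=1.2689
  (v7,v10,v11) [-+-] → (-0.277792, 1.4853, -0.0186)–(-0.342341, 1.50003, -0.0186)  len=0.0662
  (v7,v11,v4) [--+] → (1.48255, 1.95479, -0.0186)–(1.5471, 1.94006, -0.0186)  len=0.0662
  (v4,v11,v8) [+-+] → (1.48255, 1.95479, -0.0186)–(-0.552162, 2.41917, -0.0186)  len=2.0870
  (v10,v14,v11) [++-] → (-1.33449, 0.708851, -0.0186)–(-0.342341, 1.50003, -0.0186)  len=1.2690
  (v11,v14,v15) [-+-] → (-1.33449, 0.708851, -0.0186)–(-1.38626, 0.66757, -0.0186)  len=0.0662
  (v11,v15,v8) [--+] → (-0.603924, 2.37789, -0.0186)–(-0.552162, 2.41917, -0.0186)  len=0.0662
  (v8,v15,v12) [+-+] → (-0.603924, 2.37789, -0.0186)–(-2.23564, 1.07663, -0.0186)  len=2.0870
  (v14,v18,v15) [++-] → (-1.38626, -0.601362, -0.0186)–(-1.38626, 0.66757, -0.0186)  len=1.2689
  (v15,v18,v19) [-+-] → (-1.38626, -0.601362, -0.0186)–(-1.38626, -0.66757, -0.0186)  len=0.0662
  (v15,v19,v12) [--+] → (-2.23564, 1.01042, -0.0186)–(-2.23564, 1.07663, -0.0186)  len=0.0662
  (v12,v19,v16) [+-+] → (-2.23564, 1.01042, -0.0186)–(-2.23564, -1.07663, -0.0186)  len=2.0871
  (v18,v22,v19) [++-] → (-0.394102, -1.45875, -0.0186)–(-1.38626, -0.66757, -0.0186)  len=1.2690
  (v19,v22,v23) [-+-] → (-0.394102, -1.45875, -0.0186)–(-0.342341, -1.50003, -0.0186)  len=0.0662
  (v19,v23,v16) [--+] → (-2.18388, -1.11791, -0.0186)–(-2.23564, -1.07663, -0.0186)  len=0.0662
  (v16,v23,v20) [+-+] → (-2.18388, -1.11791, -0.0186)–(-0.552162, -2.41917, -0.0186)  len=2.0870
  (v22,v26,v23) [++-] → (0.894747, -1.21767, -0.0186)–(-0.342341, -1.50003, -0.0186)  len=1.2689
  (v23,v26,v27) [-+-] → (0.894747, -1.21767, -0.0186)–(0.959297, -1.20294, -0.0186)  len=0.0662
  (v23,v27,v20) [--+] → (-0.487613, -2.40443, -0.0186)–(-0.552162, -2.41917, -0.0186)  len=0.0662
  (v20,v27,v24) [+-+] → (-0.487613, -2.40443, -0.0186)–(1.5471, -1.94006, -0.0186)  len=2.0870
  (v26,v2,v27) [++-] → (1.50987, -0.0596529, -0.0186)–(0.959297, -1.20294, -0.0186)  len=1.2690
  (v27,v2,v3) [-+-] → (1.50987, -0.0596529, -0.0186)–(1.5386, 0, -0.0186)  len=0.0662
  (v27,v3,v24) [--+] → (1.57583, -1.8804, -0.0186)–(1.5471, -1.94006, -0.0186)  len=0.0662
  (v24,v3,v0) [+-+] → (1.57583, -1.8804, -0.0186)–(2.4814, 0, -0.0186)  len=2.0871

Chained into 2 loop(s):
  loop 1: 14 segments, perimeter = 9.3461
  loop 2: 14 segments, perimeter = 15.0729
Total perimeter = 24.419

loops=2 perimeter=24.419


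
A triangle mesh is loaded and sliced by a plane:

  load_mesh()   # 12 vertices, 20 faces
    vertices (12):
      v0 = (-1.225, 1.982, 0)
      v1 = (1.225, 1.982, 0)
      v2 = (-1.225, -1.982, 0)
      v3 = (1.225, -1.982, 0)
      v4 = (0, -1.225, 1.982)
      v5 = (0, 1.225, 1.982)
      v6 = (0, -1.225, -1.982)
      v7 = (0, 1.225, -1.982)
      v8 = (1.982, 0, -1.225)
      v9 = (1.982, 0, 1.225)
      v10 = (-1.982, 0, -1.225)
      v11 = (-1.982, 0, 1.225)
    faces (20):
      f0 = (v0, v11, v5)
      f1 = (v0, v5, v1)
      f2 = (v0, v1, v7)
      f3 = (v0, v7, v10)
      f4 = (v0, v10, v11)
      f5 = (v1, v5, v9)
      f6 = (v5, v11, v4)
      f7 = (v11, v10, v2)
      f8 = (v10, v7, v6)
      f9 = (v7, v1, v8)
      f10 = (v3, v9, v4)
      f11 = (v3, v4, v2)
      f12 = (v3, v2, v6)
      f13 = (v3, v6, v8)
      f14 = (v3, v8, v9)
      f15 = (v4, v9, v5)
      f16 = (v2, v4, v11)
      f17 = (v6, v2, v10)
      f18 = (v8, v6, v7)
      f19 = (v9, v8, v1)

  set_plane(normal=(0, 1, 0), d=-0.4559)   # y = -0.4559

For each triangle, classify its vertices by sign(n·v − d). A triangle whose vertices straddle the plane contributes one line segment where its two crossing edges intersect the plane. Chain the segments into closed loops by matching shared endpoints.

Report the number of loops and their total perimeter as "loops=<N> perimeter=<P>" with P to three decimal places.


Straddling triangles (10 of 20):
  (v5,v11,v4) [++-] → (-1.24437, -0.4559, 1.50673)–(0, -0.4559, 1.982)  len=1.3320
  (v11,v10,v2) [++-] → (-1.80787, -0.4559, -0.943225)–(-1.80787, -0.4559, 0.943225)  len=1.8865
  (v10,v7,v6) [++-] → (0, -0.4559, -1.982)–(-1.24437, -0.4559, -1.50673)  len=1.3320
  (v3,v9,v4) [-+-] → (1.80787, -0.4559, 0.943225)–(1.24437, -0.4559, 1.50673)  len=0.7969
  (v3,v6,v8) [--+] → (1.24437, -0.4559, -1.50673)–(1.80787, -0.4559, -0.943225)  len=0.7969
  (v3,v8,v9) [-++] → (1.80787, -0.4559, -0.943225)–(1.80787, -0.4559, 0.943225)  len=1.8865
  (v4,v9,v5) [-++] → (1.24437, -0.4559, 1.50673)–(0, -0.4559, 1.982)  len=1.3320
  (v2,v4,v11) [--+] → (-1.24437, -0.4559, 1.50673)–(-1.80787, -0.4559, 0.943225)  len=0.7969
  (v6,v2,v10) [--+] → (-1.80787, -0.4559, -0.943225)–(-1.24437, -0.4559, -1.50673)  len=0.7969
  (v8,v6,v7) [+-+] → (1.24437, -0.4559, -1.50673)–(0, -0.4559, -1.982)  len=1.3320

Chained into 1 loop(s):
  loop 1: 10 segments, perimeter = 12.2887
Total perimeter = 12.289

loops=1 perimeter=12.289


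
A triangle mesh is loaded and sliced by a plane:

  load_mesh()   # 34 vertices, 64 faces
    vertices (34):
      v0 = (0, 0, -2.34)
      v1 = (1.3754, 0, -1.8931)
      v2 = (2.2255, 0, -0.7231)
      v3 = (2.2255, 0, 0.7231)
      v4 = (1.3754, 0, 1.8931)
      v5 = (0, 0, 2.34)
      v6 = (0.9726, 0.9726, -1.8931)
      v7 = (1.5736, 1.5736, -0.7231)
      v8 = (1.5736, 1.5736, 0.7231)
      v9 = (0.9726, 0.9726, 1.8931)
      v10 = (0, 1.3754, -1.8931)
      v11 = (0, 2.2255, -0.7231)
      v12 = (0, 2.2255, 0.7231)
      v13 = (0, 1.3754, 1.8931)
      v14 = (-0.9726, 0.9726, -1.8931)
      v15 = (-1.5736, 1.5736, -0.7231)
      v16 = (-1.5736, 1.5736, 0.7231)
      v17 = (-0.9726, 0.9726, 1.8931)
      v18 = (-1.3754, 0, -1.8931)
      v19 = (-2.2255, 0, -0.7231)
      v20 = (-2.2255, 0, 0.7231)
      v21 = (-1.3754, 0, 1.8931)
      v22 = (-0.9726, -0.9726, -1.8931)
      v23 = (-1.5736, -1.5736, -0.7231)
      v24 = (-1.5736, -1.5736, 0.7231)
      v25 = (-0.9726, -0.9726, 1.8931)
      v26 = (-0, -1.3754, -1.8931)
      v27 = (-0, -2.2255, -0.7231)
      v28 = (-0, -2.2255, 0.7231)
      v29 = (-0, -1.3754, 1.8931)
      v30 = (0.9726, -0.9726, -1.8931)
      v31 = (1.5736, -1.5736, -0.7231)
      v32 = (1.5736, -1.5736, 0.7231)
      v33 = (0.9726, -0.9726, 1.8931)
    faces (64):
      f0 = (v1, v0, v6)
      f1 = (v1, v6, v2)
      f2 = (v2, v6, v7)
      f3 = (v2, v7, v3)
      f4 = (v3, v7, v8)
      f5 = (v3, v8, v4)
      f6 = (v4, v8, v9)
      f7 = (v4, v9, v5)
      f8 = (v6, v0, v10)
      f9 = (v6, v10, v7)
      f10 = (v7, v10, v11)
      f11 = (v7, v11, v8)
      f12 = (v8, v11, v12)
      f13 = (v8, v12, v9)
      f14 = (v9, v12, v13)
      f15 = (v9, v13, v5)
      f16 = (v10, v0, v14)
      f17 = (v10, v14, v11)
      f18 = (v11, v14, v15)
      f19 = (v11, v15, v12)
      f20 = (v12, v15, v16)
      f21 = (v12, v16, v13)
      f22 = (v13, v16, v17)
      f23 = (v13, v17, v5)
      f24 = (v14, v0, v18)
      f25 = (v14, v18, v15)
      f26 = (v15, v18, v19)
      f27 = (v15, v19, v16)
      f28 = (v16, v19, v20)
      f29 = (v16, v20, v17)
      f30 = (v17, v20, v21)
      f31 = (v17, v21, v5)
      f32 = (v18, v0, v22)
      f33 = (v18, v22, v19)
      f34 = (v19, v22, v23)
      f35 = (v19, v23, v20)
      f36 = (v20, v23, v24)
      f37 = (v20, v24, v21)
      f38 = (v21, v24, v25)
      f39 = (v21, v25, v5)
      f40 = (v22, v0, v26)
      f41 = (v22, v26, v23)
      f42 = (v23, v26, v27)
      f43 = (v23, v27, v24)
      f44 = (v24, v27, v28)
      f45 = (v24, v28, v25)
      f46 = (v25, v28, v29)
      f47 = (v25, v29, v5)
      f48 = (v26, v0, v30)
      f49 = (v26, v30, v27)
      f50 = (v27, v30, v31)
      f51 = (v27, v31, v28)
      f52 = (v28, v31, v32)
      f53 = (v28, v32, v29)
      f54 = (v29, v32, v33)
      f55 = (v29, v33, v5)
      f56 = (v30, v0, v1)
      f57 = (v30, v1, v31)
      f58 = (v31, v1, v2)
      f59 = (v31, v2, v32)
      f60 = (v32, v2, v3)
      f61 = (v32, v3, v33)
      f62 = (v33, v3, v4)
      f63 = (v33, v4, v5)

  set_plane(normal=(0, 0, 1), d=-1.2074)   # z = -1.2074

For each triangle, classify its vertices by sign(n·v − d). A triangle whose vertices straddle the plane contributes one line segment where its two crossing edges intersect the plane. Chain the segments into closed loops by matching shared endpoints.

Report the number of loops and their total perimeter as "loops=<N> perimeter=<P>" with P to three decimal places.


Straddling triangles (16 of 64):
  (v1,v6,v2) [--+] → (1.70689, 0.40259, -1.2074)–(1.87362, 0, -1.2074)  len=0.4358
  (v2,v6,v7) [+-+] → (1.70689, 0.40259, -1.2074)–(1.32483, 1.32483, -1.2074)  len=0.9982
  (v6,v10,v7) [--+] → (0.922237, 1.49156, -1.2074)–(1.32483, 1.32483, -1.2074)  len=0.4358
  (v7,v10,v11) [+-+] → (0.922237, 1.49156, -1.2074)–(0, 1.87362, -1.2074)  len=0.9982
  (v10,v14,v11) [--+] → (-0.40259, 1.70689, -1.2074)–(0, 1.87362, -1.2074)  len=0.4358
  (v11,v14,v15) [+-+] → (-0.40259, 1.70689, -1.2074)–(-1.32483, 1.32483, -1.2074)  len=0.9982
  (v14,v18,v15) [--+] → (-1.49156, 0.922237, -1.2074)–(-1.32483, 1.32483, -1.2074)  len=0.4358
  (v15,v18,v19) [+-+] → (-1.49156, 0.922237, -1.2074)–(-1.87362, 0, -1.2074)  len=0.9982
  (v18,v22,v19) [--+] → (-1.70689, -0.40259, -1.2074)–(-1.87362, 0, -1.2074)  len=0.4358
  (v19,v22,v23) [+-+] → (-1.70689, -0.40259, -1.2074)–(-1.32483, -1.32483, -1.2074)  len=0.9982
  (v22,v26,v23) [--+] → (-0.922237, -1.49156, -1.2074)–(-1.32483, -1.32483, -1.2074)  len=0.4358
  (v23,v26,v27) [+-+] → (-0.922237, -1.49156, -1.2074)–(0, -1.87362, -1.2074)  len=0.9982
  (v26,v30,v27) [--+] → (0.40259, -1.70689, -1.2074)–(0, -1.87362, -1.2074)  len=0.4358
  (v27,v30,v31) [+-+] → (0.40259, -1.70689, -1.2074)–(1.32483, -1.32483, -1.2074)  len=0.9982
  (v30,v1,v31) [--+] → (1.49156, -0.922237, -1.2074)–(1.32483, -1.32483, -1.2074)  len=0.4358
  (v31,v1,v2) [+-+] → (1.49156, -0.922237, -1.2074)–(1.87362, 0, -1.2074)  len=0.9982

Chained into 1 loop(s):
  loop 1: 16 segments, perimeter = 11.4719
Total perimeter = 11.472

loops=1 perimeter=11.472


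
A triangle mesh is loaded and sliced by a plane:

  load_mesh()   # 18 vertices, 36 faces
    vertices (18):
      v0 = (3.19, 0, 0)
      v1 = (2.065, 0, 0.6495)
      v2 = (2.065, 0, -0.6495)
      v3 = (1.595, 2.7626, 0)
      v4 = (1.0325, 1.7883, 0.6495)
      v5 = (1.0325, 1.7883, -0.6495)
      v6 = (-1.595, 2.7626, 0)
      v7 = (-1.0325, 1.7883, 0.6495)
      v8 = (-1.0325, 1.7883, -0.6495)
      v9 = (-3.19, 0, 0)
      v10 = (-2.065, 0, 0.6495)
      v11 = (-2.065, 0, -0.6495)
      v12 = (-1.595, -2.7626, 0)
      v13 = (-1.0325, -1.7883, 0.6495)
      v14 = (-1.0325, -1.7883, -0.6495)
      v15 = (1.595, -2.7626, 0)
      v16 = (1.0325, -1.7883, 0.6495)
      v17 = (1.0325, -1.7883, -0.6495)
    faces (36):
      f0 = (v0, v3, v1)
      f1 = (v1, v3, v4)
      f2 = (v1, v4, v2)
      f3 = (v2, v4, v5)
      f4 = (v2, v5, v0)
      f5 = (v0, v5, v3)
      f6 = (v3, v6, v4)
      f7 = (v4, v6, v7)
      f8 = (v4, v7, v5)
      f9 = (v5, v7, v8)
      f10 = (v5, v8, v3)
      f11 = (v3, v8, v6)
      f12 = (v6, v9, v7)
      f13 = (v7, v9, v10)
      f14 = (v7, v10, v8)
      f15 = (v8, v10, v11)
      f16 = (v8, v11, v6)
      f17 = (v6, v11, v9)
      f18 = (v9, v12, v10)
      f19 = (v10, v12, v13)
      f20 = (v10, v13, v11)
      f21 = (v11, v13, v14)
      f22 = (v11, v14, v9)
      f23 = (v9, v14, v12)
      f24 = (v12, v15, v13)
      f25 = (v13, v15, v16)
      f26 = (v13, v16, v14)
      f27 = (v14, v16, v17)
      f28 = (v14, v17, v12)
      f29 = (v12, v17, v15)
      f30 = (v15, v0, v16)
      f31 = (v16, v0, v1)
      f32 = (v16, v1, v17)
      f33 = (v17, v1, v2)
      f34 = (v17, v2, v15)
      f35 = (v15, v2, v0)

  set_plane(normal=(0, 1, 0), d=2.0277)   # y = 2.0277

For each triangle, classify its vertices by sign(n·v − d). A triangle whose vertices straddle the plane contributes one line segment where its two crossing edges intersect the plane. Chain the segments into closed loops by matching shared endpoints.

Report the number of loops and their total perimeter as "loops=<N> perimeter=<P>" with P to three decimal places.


Straddling triangles (10 of 36):
  (v0,v3,v1) [-+-] → (2.0193, 2.0277, 0)–(1.72003, 2.0277, 0.172778)  len=0.3456
  (v1,v3,v4) [-+-] → (1.72003, 2.0277, 0.172778)–(1.17071, 2.0277, 0.489908)  len=0.6343
  (v0,v5,v3) [--+] → (1.17071, 2.0277, -0.489908)–(2.0193, 2.0277, 0)  len=0.9798
  (v3,v6,v4) [++-] → (0.386884, 2.0277, 0.489908)–(1.17071, 2.0277, 0.489908)  len=0.7838
  (v4,v6,v7) [-+-] → (0.386884, 2.0277, 0.489908)–(-1.17071, 2.0277, 0.489908)  len=1.5576
  (v5,v8,v3) [--+] → (-0.386884, 2.0277, -0.489908)–(1.17071, 2.0277, -0.489908)  len=1.5576
  (v3,v8,v6) [+-+] → (-0.386884, 2.0277, -0.489908)–(-1.17071, 2.0277, -0.489908)  len=0.7838
  (v6,v9,v7) [+--] → (-2.0193, 2.0277, 0)–(-1.17071, 2.0277, 0.489908)  len=0.9798
  (v8,v11,v6) [--+] → (-1.72003, 2.0277, -0.172778)–(-1.17071, 2.0277, -0.489908)  len=0.6343
  (v6,v11,v9) [+--] → (-1.72003, 2.0277, -0.172778)–(-2.0193, 2.0277, 0)  len=0.3456

Chained into 1 loop(s):
  loop 1: 10 segments, perimeter = 8.6023
Total perimeter = 8.602

loops=1 perimeter=8.602


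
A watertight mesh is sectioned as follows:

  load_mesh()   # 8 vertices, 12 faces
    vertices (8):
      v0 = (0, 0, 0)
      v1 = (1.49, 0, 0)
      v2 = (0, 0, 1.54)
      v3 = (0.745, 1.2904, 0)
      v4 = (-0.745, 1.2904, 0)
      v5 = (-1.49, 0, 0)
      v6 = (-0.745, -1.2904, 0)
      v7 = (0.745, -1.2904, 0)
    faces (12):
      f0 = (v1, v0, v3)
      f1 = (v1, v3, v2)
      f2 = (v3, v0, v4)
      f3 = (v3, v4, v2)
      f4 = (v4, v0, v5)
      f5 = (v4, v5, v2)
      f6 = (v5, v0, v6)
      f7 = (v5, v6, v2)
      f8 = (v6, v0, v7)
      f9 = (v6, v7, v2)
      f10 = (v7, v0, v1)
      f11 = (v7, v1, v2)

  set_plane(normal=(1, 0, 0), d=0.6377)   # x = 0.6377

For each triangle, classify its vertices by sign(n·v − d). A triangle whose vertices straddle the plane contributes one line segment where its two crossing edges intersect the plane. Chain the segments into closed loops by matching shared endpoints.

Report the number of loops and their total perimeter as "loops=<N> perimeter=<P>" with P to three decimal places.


loops=1 perimeter=5.732

Straddling triangles (8 of 12):
  (v1,v0,v3) [+-+] → (0.6377, 0, 0)–(0.6377, 1.10455, 0)  len=1.1045
  (v1,v3,v2) [++-] → (0.6377, 1.10455, 0.221801)–(0.6377, 0, 0.880901)  len=1.2862
  (v3,v0,v4) [+--] → (0.6377, 1.10455, 0)–(0.6377, 1.2904, 0)  len=0.1859
  (v3,v4,v2) [+--] → (0.6377, 1.2904, 0)–(0.6377, 1.10455, 0.221801)  len=0.2894
  (v6,v0,v7) [--+] → (0.6377, -1.10455, 0)–(0.6377, -1.2904, 0)  len=0.1859
  (v6,v7,v2) [-+-] → (0.6377, -1.2904, 0)–(0.6377, -1.10455, 0.221801)  len=0.2894
  (v7,v0,v1) [+-+] → (0.6377, -1.10455, 0)–(0.6377, 0, 0)  len=1.1045
  (v7,v1,v2) [++-] → (0.6377, 0, 0.880901)–(0.6377, -1.10455, 0.221801)  len=1.2862

Chained into 1 loop(s):
  loop 1: 8 segments, perimeter = 5.7320
Total perimeter = 5.732


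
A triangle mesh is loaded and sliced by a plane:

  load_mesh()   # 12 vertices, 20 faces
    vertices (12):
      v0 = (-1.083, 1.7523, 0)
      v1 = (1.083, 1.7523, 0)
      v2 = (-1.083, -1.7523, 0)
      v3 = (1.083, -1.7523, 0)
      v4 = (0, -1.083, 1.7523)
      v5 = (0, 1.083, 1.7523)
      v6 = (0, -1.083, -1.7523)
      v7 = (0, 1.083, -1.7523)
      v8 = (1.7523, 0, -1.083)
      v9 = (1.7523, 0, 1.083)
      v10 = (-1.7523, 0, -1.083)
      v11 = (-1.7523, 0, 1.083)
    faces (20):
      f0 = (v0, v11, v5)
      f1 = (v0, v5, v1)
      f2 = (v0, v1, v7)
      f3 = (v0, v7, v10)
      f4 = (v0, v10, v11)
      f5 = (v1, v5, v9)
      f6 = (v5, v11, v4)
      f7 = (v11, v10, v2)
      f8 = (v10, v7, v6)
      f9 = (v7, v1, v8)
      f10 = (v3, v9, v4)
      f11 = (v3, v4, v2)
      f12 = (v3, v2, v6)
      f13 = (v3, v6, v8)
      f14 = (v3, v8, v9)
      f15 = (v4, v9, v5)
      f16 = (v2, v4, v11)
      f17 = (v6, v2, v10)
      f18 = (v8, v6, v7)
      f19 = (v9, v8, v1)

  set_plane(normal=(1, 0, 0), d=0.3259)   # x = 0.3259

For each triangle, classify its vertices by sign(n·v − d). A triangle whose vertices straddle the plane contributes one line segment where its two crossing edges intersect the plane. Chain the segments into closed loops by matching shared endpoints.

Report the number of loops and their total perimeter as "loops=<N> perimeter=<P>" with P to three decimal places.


loops=1 perimeter=11.050

Straddling triangles (10 of 20):
  (v0,v5,v1) [--+] → (0.3259, 1.28441, 1.22499)–(0.3259, 1.7523, 0)  len=1.3113
  (v0,v1,v7) [-+-] → (0.3259, 1.7523, 0)–(0.3259, 1.28441, -1.22499)  len=1.3113
  (v1,v5,v9) [+-+] → (0.3259, 1.28441, 1.22499)–(0.3259, 0.881579, 1.62782)  len=0.5697
  (v7,v1,v8) [-++] → (0.3259, 1.28441, -1.22499)–(0.3259, 0.881579, -1.62782)  len=0.5697
  (v3,v9,v4) [++-] → (0.3259, -0.881579, 1.62782)–(0.3259, -1.28441, 1.22499)  len=0.5697
  (v3,v4,v2) [+--] → (0.3259, -1.28441, 1.22499)–(0.3259, -1.7523, 0)  len=1.3113
  (v3,v2,v6) [+--] → (0.3259, -1.7523, 0)–(0.3259, -1.28441, -1.22499)  len=1.3113
  (v3,v6,v8) [+-+] → (0.3259, -1.28441, -1.22499)–(0.3259, -0.881579, -1.62782)  len=0.5697
  (v4,v9,v5) [-+-] → (0.3259, -0.881579, 1.62782)–(0.3259, 0.881579, 1.62782)  len=1.7632
  (v8,v6,v7) [+--] → (0.3259, -0.881579, -1.62782)–(0.3259, 0.881579, -1.62782)  len=1.7632

Chained into 1 loop(s):
  loop 1: 10 segments, perimeter = 11.0503
Total perimeter = 11.050


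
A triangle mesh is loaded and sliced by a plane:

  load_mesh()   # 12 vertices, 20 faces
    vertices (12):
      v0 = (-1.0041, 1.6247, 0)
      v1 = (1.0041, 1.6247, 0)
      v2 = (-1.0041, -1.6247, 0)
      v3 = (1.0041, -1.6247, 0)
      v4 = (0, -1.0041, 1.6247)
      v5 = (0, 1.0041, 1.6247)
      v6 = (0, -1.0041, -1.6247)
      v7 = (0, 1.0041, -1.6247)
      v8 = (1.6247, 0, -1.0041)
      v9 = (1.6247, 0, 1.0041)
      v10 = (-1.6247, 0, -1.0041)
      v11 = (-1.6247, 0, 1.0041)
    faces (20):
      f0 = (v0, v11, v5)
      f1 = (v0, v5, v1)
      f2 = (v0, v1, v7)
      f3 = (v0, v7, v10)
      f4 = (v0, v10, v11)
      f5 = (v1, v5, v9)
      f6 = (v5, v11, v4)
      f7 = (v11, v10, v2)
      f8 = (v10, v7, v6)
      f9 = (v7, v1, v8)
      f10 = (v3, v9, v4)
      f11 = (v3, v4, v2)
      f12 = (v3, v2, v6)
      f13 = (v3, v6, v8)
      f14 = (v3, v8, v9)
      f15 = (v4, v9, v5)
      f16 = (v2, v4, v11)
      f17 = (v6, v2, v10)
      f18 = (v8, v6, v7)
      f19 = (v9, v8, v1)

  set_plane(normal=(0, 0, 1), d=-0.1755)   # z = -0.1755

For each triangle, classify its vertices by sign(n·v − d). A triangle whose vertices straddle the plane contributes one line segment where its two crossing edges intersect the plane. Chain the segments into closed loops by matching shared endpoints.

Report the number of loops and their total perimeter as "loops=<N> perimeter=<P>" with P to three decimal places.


loops=1 perimeter=10.551

Straddling triangles (10 of 20):
  (v0,v1,v7) [++-] → (0.895637, 1.55766, -0.1755)–(-0.895637, 1.55766, -0.1755)  len=1.7913
  (v0,v7,v10) [+--] → (-0.895637, 1.55766, -0.1755)–(-1.11257, 1.34073, -0.1755)  len=0.3068
  (v0,v10,v11) [+-+] → (-1.11257, 1.34073, -0.1755)–(-1.6247, 0, -0.1755)  len=1.4352
  (v11,v10,v2) [+-+] → (-1.6247, 0, -0.1755)–(-1.11257, -1.34073, -0.1755)  len=1.4352
  (v7,v1,v8) [-+-] → (0.895637, 1.55766, -0.1755)–(1.11257, 1.34073, -0.1755)  len=0.3068
  (v3,v2,v6) [++-] → (-0.895637, -1.55766, -0.1755)–(0.895637, -1.55766, -0.1755)  len=1.7913
  (v3,v6,v8) [+--] → (0.895637, -1.55766, -0.1755)–(1.11257, -1.34073, -0.1755)  len=0.3068
  (v3,v8,v9) [+-+] → (1.11257, -1.34073, -0.1755)–(1.6247, 0, -0.1755)  len=1.4352
  (v6,v2,v10) [-+-] → (-0.895637, -1.55766, -0.1755)–(-1.11257, -1.34073, -0.1755)  len=0.3068
  (v9,v8,v1) [+-+] → (1.6247, 0, -0.1755)–(1.11257, 1.34073, -0.1755)  len=1.4352

Chained into 1 loop(s):
  loop 1: 10 segments, perimeter = 10.5506
Total perimeter = 10.551


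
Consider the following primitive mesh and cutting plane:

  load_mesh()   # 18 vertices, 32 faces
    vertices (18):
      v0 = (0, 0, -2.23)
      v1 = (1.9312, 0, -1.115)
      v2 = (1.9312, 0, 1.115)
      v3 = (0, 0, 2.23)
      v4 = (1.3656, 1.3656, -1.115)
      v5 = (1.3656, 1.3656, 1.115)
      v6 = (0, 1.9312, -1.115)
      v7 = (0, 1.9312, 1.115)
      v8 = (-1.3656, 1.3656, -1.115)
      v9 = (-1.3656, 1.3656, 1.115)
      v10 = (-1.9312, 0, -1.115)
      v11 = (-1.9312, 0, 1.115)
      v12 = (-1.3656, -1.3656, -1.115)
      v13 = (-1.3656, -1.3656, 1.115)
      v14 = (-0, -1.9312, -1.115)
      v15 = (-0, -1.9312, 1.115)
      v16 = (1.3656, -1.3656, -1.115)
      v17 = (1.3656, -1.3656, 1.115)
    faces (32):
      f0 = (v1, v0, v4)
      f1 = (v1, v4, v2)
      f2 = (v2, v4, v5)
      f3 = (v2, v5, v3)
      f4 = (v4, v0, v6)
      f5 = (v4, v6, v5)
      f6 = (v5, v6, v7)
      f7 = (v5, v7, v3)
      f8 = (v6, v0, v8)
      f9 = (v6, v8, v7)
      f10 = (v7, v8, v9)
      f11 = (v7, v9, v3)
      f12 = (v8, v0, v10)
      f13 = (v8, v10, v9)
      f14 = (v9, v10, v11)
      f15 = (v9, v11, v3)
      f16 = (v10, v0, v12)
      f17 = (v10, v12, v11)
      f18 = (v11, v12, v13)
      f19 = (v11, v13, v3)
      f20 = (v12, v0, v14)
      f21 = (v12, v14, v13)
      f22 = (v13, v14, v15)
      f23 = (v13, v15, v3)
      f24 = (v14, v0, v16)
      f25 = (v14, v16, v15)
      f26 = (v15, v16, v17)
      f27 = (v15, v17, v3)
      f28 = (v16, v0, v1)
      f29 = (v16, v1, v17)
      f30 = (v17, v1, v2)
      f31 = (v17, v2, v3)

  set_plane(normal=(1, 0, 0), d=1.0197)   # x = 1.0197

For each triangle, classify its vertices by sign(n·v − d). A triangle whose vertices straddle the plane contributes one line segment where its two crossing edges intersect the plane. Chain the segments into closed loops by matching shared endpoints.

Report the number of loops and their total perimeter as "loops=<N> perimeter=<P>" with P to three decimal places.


loops=1 perimeter=10.913

Straddling triangles (12 of 32):
  (v1,v0,v4) [+-+] → (1.0197, 0, -1.64126)–(1.0197, 1.0197, -1.39742)  len=1.0484
  (v2,v5,v3) [++-] → (1.0197, 1.0197, 1.39742)–(1.0197, 0, 1.64126)  len=1.0484
  (v4,v0,v6) [+--] → (1.0197, 1.0197, -1.39742)–(1.0197, 1.50886, -1.115)  len=0.5648
  (v4,v6,v5) [+-+] → (1.0197, 1.50886, -1.115)–(1.0197, 1.50886, 0.550152)  len=1.6652
  (v5,v6,v7) [+--] → (1.0197, 1.50886, 0.550152)–(1.0197, 1.50886, 1.115)  len=0.5648
  (v5,v7,v3) [+--] → (1.0197, 1.50886, 1.115)–(1.0197, 1.0197, 1.39742)  len=0.5648
  (v14,v0,v16) [--+] → (1.0197, -1.0197, -1.39742)–(1.0197, -1.50886, -1.115)  len=0.5648
  (v14,v16,v15) [-+-] → (1.0197, -1.50886, -1.115)–(1.0197, -1.50886, -0.550152)  len=0.5648
  (v15,v16,v17) [-++] → (1.0197, -1.50886, -0.550152)–(1.0197, -1.50886, 1.115)  len=1.6652
  (v15,v17,v3) [-+-] → (1.0197, -1.50886, 1.115)–(1.0197, -1.0197, 1.39742)  len=0.5648
  (v16,v0,v1) [+-+] → (1.0197, -1.0197, -1.39742)–(1.0197, 0, -1.64126)  len=1.0484
  (v17,v2,v3) [++-] → (1.0197, 0, 1.64126)–(1.0197, -1.0197, 1.39742)  len=1.0484

Chained into 1 loop(s):
  loop 1: 12 segments, perimeter = 10.9132
Total perimeter = 10.913


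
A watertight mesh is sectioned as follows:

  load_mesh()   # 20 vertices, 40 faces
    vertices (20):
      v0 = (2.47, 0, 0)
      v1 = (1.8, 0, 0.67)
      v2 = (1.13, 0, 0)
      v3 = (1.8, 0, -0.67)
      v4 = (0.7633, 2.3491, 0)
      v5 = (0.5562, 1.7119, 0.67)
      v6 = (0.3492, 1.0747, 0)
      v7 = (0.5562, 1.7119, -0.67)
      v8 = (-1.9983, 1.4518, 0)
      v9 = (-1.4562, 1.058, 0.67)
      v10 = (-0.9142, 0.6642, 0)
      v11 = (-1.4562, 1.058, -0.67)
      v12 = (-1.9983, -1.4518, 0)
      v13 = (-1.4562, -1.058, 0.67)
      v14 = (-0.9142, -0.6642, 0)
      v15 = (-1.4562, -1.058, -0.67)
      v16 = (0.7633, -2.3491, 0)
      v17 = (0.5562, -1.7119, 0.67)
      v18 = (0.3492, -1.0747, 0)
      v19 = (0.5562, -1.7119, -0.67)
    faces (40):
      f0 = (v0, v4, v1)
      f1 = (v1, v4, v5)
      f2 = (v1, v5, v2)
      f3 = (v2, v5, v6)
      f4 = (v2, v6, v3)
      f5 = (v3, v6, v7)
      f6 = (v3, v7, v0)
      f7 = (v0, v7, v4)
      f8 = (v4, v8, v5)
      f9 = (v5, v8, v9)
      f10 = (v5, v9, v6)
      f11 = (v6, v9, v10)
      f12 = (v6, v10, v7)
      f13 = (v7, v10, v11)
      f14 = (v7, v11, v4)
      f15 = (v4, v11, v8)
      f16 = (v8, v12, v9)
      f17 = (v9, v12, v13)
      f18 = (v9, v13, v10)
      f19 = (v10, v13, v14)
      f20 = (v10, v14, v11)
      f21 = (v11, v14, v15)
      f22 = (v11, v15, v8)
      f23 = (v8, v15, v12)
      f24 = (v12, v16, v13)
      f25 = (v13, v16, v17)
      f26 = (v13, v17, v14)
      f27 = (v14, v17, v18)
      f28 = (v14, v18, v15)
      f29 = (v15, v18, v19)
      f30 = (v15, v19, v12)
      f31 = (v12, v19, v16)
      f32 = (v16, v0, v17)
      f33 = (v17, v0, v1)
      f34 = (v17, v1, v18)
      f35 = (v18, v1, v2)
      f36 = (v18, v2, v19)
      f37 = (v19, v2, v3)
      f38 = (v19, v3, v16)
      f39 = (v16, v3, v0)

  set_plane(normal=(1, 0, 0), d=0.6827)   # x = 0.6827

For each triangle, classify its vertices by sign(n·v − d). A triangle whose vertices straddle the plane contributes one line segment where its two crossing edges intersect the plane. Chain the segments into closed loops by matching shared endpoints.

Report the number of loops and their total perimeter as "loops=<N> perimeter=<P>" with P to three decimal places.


loops=2 perimeter=8.714

Straddling triangles (20 of 40):
  (v1,v4,v5) [++-] → (0.6827, 2.10111, 0.260753)–(0.6827, 1.53779, 0.67)  len=0.6963
  (v1,v5,v2) [+-+] → (0.6827, 1.53779, 0.67)–(0.6827, 1.33449, 0.522292)  len=0.2513
  (v2,v5,v6) [+--] → (0.6827, 1.33449, 0.522292)–(0.6827, 0.615668, 0)  len=0.8885
  (v2,v6,v3) [+-+] → (0.6827, 0.615668, 0)–(0.6827, 0.827655, -0.154015)  len=0.2620
  (v3,v6,v7) [+--] → (0.6827, 0.827655, -0.154015)–(0.6827, 1.53779, -0.67)  len=0.8778
  (v3,v7,v0) [+-+] → (0.6827, 1.53779, -0.67)–(0.6827, 1.59875, -0.625714)  len=0.0753
  (v0,v7,v4) [+-+] → (0.6827, 1.59875, -0.625714)–(0.6827, 2.10111, -0.260753)  len=0.6209
  (v4,v8,v5) [+--] → (0.6827, 2.32291, 0)–(0.6827, 2.10111, 0.260753)  len=0.3423
  (v7,v11,v4) [--+] → (0.6827, 2.30221, -0.0243307)–(0.6827, 2.10111, -0.260753)  len=0.3104
  (v4,v11,v8) [+--] → (0.6827, 2.30221, -0.0243307)–(0.6827, 2.32291, 0)  len=0.0319
  (v12,v16,v13) [-+-] → (0.6827, -2.32291, 0)–(0.6827, -2.30221, 0.0243307)  len=0.0319
  (v13,v16,v17) [-+-] → (0.6827, -2.30221, 0.0243307)–(0.6827, -2.10111, 0.260753)  len=0.3104
  (v12,v19,v16) [--+] → (0.6827, -2.10111, -0.260753)–(0.6827, -2.32291, 0)  len=0.3423
  (v16,v0,v17) [++-] → (0.6827, -1.59875, 0.625714)–(0.6827, -2.10111, 0.260753)  len=0.6209
  (v17,v0,v1) [-++] → (0.6827, -1.59875, 0.625714)–(0.6827, -1.53779, 0.67)  len=0.0753
  (v17,v1,v18) [-+-] → (0.6827, -1.53779, 0.67)–(0.6827, -0.827655, 0.154015)  len=0.8778
  (v18,v1,v2) [-++] → (0.6827, -0.827655, 0.154015)–(0.6827, -0.615668, 0)  len=0.2620
  (v18,v2,v19) [-+-] → (0.6827, -0.615668, 0)–(0.6827, -1.33449, -0.522292)  len=0.8885
  (v19,v2,v3) [-++] → (0.6827, -1.33449, -0.522292)–(0.6827, -1.53779, -0.67)  len=0.2513
  (v19,v3,v16) [-++] → (0.6827, -1.53779, -0.67)–(0.6827, -2.10111, -0.260753)  len=0.6963

Chained into 2 loop(s):
  loop 1: 10 segments, perimeter = 4.3569
  loop 2: 10 segments, perimeter = 4.3569
Total perimeter = 8.714


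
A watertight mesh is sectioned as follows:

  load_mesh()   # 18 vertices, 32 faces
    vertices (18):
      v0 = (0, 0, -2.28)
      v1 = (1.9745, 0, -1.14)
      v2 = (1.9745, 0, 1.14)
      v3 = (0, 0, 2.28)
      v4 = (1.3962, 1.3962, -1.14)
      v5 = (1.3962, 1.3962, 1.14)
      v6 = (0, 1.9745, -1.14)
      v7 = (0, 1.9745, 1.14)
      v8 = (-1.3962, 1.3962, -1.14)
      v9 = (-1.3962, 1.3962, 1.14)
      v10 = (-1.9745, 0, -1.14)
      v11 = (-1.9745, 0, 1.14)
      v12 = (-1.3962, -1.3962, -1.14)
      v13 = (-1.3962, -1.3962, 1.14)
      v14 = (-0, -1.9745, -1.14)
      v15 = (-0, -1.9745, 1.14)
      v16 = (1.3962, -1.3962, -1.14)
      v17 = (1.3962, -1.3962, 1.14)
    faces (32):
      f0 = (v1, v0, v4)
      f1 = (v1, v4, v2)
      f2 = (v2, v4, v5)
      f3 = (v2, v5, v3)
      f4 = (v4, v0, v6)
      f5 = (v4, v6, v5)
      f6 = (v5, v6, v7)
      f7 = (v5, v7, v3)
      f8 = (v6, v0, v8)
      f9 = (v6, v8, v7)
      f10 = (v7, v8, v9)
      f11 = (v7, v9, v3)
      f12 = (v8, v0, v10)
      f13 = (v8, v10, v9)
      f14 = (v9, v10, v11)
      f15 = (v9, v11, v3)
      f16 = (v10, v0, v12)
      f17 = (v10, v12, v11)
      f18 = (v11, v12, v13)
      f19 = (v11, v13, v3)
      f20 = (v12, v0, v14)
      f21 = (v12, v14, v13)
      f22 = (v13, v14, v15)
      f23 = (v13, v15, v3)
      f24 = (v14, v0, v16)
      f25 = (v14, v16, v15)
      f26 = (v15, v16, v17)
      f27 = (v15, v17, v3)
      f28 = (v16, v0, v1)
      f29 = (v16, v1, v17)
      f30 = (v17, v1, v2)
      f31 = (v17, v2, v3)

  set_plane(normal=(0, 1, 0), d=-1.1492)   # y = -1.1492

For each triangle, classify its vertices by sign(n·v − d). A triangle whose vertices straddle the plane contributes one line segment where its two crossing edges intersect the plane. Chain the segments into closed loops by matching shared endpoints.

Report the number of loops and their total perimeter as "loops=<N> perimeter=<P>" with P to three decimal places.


Straddling triangles (12 of 32):
  (v10,v0,v12) [++-] → (-1.1492, -1.1492, -1.34168)–(-1.49851, -1.1492, -1.14)  len=0.4033
  (v10,v12,v11) [+-+] → (-1.49851, -1.1492, -1.14)–(-1.49851, -1.1492, -0.736648)  len=0.4034
  (v11,v12,v13) [+--] → (-1.49851, -1.1492, -0.736648)–(-1.49851, -1.1492, 1.14)  len=1.8766
  (v11,v13,v3) [+-+] → (-1.49851, -1.1492, 1.14)–(-1.1492, -1.1492, 1.34168)  len=0.4033
  (v12,v0,v14) [-+-] → (-1.1492, -1.1492, -1.34168)–(0, -1.1492, -1.6165)  len=1.1816
  (v13,v15,v3) [--+] → (0, -1.1492, 1.6165)–(-1.1492, -1.1492, 1.34168)  len=1.1816
  (v14,v0,v16) [-+-] → (0, -1.1492, -1.6165)–(1.1492, -1.1492, -1.34168)  len=1.1816
  (v15,v17,v3) [--+] → (1.1492, -1.1492, 1.34168)–(0, -1.1492, 1.6165)  len=1.1816
  (v16,v0,v1) [-++] → (1.1492, -1.1492, -1.34168)–(1.49851, -1.1492, -1.14)  len=0.4033
  (v16,v1,v17) [-+-] → (1.49851, -1.1492, -1.14)–(1.49851, -1.1492, 0.736648)  len=1.8766
  (v17,v1,v2) [-++] → (1.49851, -1.1492, 0.736648)–(1.49851, -1.1492, 1.14)  len=0.4034
  (v17,v2,v3) [-++] → (1.49851, -1.1492, 1.14)–(1.1492, -1.1492, 1.34168)  len=0.4033

Chained into 1 loop(s):
  loop 1: 12 segments, perimeter = 10.8998
Total perimeter = 10.900

loops=1 perimeter=10.900


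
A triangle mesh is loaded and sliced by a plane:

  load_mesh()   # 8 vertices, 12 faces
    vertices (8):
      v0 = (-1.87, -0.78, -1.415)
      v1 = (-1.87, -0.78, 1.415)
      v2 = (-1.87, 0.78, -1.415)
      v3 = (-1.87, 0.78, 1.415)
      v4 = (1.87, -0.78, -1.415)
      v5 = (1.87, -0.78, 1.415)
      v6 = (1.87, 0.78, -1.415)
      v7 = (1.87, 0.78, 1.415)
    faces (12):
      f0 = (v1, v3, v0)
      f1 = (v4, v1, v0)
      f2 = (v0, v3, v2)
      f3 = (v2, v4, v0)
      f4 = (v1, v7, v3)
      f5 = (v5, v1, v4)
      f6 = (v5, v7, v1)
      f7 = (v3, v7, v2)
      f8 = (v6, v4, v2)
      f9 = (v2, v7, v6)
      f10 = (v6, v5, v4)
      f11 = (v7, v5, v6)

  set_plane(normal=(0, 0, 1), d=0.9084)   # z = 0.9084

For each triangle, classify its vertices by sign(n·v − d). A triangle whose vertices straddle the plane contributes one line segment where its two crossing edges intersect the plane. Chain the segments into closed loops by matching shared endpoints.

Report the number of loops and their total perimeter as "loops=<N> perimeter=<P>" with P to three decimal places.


loops=1 perimeter=10.600

Straddling triangles (8 of 12):
  (v1,v3,v0) [++-] → (-1.87, 0.500743, 0.9084)–(-1.87, -0.78, 0.9084)  len=1.2807
  (v4,v1,v0) [-+-] → (-1.2005, -0.78, 0.9084)–(-1.87, -0.78, 0.9084)  len=0.6695
  (v0,v3,v2) [-+-] → (-1.87, 0.500743, 0.9084)–(-1.87, 0.78, 0.9084)  len=0.2793
  (v5,v1,v4) [++-] → (-1.2005, -0.78, 0.9084)–(1.87, -0.78, 0.9084)  len=3.0705
  (v3,v7,v2) [++-] → (1.2005, 0.78, 0.9084)–(-1.87, 0.78, 0.9084)  len=3.0705
  (v2,v7,v6) [-+-] → (1.2005, 0.78, 0.9084)–(1.87, 0.78, 0.9084)  len=0.6695
  (v6,v5,v4) [-+-] → (1.87, -0.500743, 0.9084)–(1.87, -0.78, 0.9084)  len=0.2793
  (v7,v5,v6) [++-] → (1.87, -0.500743, 0.9084)–(1.87, 0.78, 0.9084)  len=1.2807

Chained into 1 loop(s):
  loop 1: 8 segments, perimeter = 10.6000
Total perimeter = 10.600


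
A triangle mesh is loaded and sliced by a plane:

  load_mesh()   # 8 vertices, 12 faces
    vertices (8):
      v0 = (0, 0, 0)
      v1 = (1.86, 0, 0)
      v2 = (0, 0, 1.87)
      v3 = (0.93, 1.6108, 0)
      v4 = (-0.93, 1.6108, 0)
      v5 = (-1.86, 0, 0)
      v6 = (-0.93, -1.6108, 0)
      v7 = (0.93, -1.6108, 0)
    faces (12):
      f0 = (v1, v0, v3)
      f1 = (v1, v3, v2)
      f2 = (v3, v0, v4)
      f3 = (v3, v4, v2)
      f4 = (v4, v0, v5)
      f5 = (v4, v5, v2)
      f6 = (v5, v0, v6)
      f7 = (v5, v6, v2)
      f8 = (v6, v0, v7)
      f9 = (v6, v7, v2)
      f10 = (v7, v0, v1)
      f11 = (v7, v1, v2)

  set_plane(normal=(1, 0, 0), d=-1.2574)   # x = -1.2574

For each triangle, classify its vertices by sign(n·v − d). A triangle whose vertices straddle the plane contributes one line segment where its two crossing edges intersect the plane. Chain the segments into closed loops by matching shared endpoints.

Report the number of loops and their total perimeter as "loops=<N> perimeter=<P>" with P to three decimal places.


Straddling triangles (4 of 12):
  (v4,v0,v5) [++-] → (-1.2574, 0, 0)–(-1.2574, 1.04373, 0)  len=1.0437
  (v4,v5,v2) [+-+] → (-1.2574, 1.04373, 0)–(-1.2574, 0, 0.60584)  len=1.2068
  (v5,v0,v6) [-++] → (-1.2574, 0, 0)–(-1.2574, -1.04373, 0)  len=1.0437
  (v5,v6,v2) [-++] → (-1.2574, -1.04373, 0)–(-1.2574, 0, 0.60584)  len=1.2068

Chained into 1 loop(s):
  loop 1: 4 segments, perimeter = 4.5011
Total perimeter = 4.501

loops=1 perimeter=4.501


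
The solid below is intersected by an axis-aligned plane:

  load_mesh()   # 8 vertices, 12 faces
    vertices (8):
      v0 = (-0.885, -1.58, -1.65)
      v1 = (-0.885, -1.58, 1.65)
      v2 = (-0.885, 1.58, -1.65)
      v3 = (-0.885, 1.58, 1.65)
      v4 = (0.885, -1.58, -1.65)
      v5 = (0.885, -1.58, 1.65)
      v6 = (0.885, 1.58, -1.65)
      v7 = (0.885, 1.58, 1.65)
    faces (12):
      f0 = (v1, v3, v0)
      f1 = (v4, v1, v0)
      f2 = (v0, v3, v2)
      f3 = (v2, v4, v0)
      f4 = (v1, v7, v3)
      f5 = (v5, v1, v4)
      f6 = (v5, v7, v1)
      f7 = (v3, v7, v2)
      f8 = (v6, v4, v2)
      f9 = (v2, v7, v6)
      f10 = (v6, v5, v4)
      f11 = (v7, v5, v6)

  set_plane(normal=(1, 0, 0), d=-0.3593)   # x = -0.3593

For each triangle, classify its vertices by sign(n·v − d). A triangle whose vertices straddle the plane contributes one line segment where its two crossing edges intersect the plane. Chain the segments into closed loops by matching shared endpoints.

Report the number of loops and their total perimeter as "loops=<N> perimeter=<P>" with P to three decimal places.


loops=1 perimeter=12.920

Straddling triangles (8 of 12):
  (v4,v1,v0) [+--] → (-0.3593, -1.58, 0.669881)–(-0.3593, -1.58, -1.65)  len=2.3199
  (v2,v4,v0) [-+-] → (-0.3593, 0.641462, -1.65)–(-0.3593, -1.58, -1.65)  len=2.2215
  (v1,v7,v3) [-+-] → (-0.3593, -0.641462, 1.65)–(-0.3593, 1.58, 1.65)  len=2.2215
  (v5,v1,v4) [+-+] → (-0.3593, -1.58, 1.65)–(-0.3593, -1.58, 0.669881)  len=0.9801
  (v5,v7,v1) [++-] → (-0.3593, -0.641462, 1.65)–(-0.3593, -1.58, 1.65)  len=0.9385
  (v3,v7,v2) [-+-] → (-0.3593, 1.58, 1.65)–(-0.3593, 1.58, -0.669881)  len=2.3199
  (v6,v4,v2) [++-] → (-0.3593, 0.641462, -1.65)–(-0.3593, 1.58, -1.65)  len=0.9385
  (v2,v7,v6) [-++] → (-0.3593, 1.58, -0.669881)–(-0.3593, 1.58, -1.65)  len=0.9801

Chained into 1 loop(s):
  loop 1: 8 segments, perimeter = 12.9200
Total perimeter = 12.920


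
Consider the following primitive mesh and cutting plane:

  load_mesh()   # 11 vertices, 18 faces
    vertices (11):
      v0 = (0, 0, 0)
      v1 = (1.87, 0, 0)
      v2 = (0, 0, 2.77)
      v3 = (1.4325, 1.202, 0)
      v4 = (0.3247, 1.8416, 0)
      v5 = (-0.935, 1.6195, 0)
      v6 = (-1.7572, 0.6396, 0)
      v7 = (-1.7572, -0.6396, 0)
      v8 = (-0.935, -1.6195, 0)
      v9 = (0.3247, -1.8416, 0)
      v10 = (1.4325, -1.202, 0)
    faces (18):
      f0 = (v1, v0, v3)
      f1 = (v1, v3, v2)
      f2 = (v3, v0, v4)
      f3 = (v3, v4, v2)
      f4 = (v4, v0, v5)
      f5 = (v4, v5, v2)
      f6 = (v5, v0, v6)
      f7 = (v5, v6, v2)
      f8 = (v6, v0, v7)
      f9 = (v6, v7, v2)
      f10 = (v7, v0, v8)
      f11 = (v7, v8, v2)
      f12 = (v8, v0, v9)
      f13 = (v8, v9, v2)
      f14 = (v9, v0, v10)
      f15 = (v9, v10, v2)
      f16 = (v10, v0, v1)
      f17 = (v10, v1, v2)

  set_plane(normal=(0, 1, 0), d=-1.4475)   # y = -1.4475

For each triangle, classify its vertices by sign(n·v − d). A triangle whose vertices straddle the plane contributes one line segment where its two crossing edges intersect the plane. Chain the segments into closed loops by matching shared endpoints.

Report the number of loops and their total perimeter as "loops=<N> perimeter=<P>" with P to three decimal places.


Straddling triangles (6 of 18):
  (v7,v0,v8) [++-] → (-0.835698, -1.4475, 0)–(-1.07932, -1.4475, 0)  len=0.2436
  (v7,v8,v2) [+-+] → (-1.07932, -1.4475, 0)–(-0.835698, -1.4475, 0.29419)  len=0.3820
  (v8,v0,v9) [-+-] → (-0.835698, -1.4475, 0)–(0.255215, -1.4475, 0)  len=1.0909
  (v8,v9,v2) [--+] → (0.255215, -1.4475, 0.592776)–(-0.835698, -1.4475, 0.29419)  len=1.1310
  (v9,v0,v10) [-++] → (0.255215, -1.4475, 0)–(1.00729, -1.4475, 0)  len=0.7521
  (v9,v10,v2) [-++] → (1.00729, -1.4475, 0)–(0.255215, -1.4475, 0.592776)  len=0.9576

Chained into 1 loop(s):
  loop 1: 6 segments, perimeter = 4.5572
Total perimeter = 4.557

loops=1 perimeter=4.557
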